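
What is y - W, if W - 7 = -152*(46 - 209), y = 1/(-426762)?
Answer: -10576442647/426762 ≈ -24783.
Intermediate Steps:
y = -1/426762 ≈ -2.3432e-6
W = 24783 (W = 7 - 152*(46 - 209) = 7 - 152*(-163) = 7 + 24776 = 24783)
y - W = -1/426762 - 1*24783 = -1/426762 - 24783 = -10576442647/426762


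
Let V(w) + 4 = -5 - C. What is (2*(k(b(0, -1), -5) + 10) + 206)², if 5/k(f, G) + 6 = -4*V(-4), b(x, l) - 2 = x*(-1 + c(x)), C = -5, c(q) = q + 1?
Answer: 51529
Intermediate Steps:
c(q) = 1 + q
b(x, l) = 2 + x² (b(x, l) = 2 + x*(-1 + (1 + x)) = 2 + x*x = 2 + x²)
V(w) = -4 (V(w) = -4 + (-5 - 1*(-5)) = -4 + (-5 + 5) = -4 + 0 = -4)
k(f, G) = ½ (k(f, G) = 5/(-6 - 4*(-4)) = 5/(-6 + 16) = 5/10 = 5*(⅒) = ½)
(2*(k(b(0, -1), -5) + 10) + 206)² = (2*(½ + 10) + 206)² = (2*(21/2) + 206)² = (21 + 206)² = 227² = 51529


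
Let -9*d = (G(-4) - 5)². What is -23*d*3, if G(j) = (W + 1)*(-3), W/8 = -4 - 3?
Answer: 588800/3 ≈ 1.9627e+5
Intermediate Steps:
W = -56 (W = 8*(-4 - 3) = 8*(-7) = -56)
G(j) = 165 (G(j) = (-56 + 1)*(-3) = -55*(-3) = 165)
d = -25600/9 (d = -(165 - 5)²/9 = -⅑*160² = -⅑*25600 = -25600/9 ≈ -2844.4)
-23*d*3 = -(-588800)*3/9 = -23*(-25600/3) = 588800/3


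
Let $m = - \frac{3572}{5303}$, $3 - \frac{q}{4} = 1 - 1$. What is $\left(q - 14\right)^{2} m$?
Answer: $- \frac{14288}{5303} \approx -2.6943$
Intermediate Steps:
$q = 12$ ($q = 12 - 4 \left(1 - 1\right) = 12 - 0 = 12 + 0 = 12$)
$m = - \frac{3572}{5303}$ ($m = \left(-3572\right) \frac{1}{5303} = - \frac{3572}{5303} \approx -0.67358$)
$\left(q - 14\right)^{2} m = \left(12 - 14\right)^{2} \left(- \frac{3572}{5303}\right) = \left(-2\right)^{2} \left(- \frac{3572}{5303}\right) = 4 \left(- \frac{3572}{5303}\right) = - \frac{14288}{5303}$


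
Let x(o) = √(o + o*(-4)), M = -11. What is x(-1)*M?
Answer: -11*√3 ≈ -19.053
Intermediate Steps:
x(o) = √3*√(-o) (x(o) = √(o - 4*o) = √(-3*o) = √3*√(-o))
x(-1)*M = (√3*√(-1*(-1)))*(-11) = (√3*√1)*(-11) = (√3*1)*(-11) = √3*(-11) = -11*√3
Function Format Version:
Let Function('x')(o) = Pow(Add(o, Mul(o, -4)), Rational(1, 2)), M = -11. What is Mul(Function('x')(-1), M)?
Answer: Mul(-11, Pow(3, Rational(1, 2))) ≈ -19.053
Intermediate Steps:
Function('x')(o) = Mul(Pow(3, Rational(1, 2)), Pow(Mul(-1, o), Rational(1, 2))) (Function('x')(o) = Pow(Add(o, Mul(-4, o)), Rational(1, 2)) = Pow(Mul(-3, o), Rational(1, 2)) = Mul(Pow(3, Rational(1, 2)), Pow(Mul(-1, o), Rational(1, 2))))
Mul(Function('x')(-1), M) = Mul(Mul(Pow(3, Rational(1, 2)), Pow(Mul(-1, -1), Rational(1, 2))), -11) = Mul(Mul(Pow(3, Rational(1, 2)), Pow(1, Rational(1, 2))), -11) = Mul(Mul(Pow(3, Rational(1, 2)), 1), -11) = Mul(Pow(3, Rational(1, 2)), -11) = Mul(-11, Pow(3, Rational(1, 2)))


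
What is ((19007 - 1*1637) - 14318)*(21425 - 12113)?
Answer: 28420224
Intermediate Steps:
((19007 - 1*1637) - 14318)*(21425 - 12113) = ((19007 - 1637) - 14318)*9312 = (17370 - 14318)*9312 = 3052*9312 = 28420224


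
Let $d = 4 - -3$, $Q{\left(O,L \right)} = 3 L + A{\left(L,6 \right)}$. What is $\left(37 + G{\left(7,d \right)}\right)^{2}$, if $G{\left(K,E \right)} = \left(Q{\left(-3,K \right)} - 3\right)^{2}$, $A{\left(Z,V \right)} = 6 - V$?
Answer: $130321$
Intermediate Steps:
$Q{\left(O,L \right)} = 3 L$ ($Q{\left(O,L \right)} = 3 L + \left(6 - 6\right) = 3 L + 0 = 3 L$)
$d = 7$ ($d = 4 + 3 = 7$)
$G{\left(K,E \right)} = \left(-3 + 3 K\right)^{2}$ ($G{\left(K,E \right)} = \left(3 K - 3\right)^{2} = \left(-3 + 3 K\right)^{2}$)
$\left(37 + G{\left(7,d \right)}\right)^{2} = \left(37 + 9 \left(-1 + 7\right)^{2}\right)^{2} = \left(37 + 9 \cdot 6^{2}\right)^{2} = \left(37 + 9 \cdot 36\right)^{2} = \left(37 + 324\right)^{2} = 361^{2} = 130321$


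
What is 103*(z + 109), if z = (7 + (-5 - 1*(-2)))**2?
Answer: 12875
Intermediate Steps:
z = 16 (z = (7 + (-5 + 2))**2 = (7 - 3)**2 = 4**2 = 16)
103*(z + 109) = 103*(16 + 109) = 103*125 = 12875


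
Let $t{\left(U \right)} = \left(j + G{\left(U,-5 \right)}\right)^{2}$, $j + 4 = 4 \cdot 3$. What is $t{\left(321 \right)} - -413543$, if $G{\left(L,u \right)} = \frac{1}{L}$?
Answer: $\frac{42618484024}{103041} \approx 4.1361 \cdot 10^{5}$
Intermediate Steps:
$j = 8$ ($j = -4 + 4 \cdot 3 = -4 + 12 = 8$)
$t{\left(U \right)} = \left(8 + \frac{1}{U}\right)^{2}$
$t{\left(321 \right)} - -413543 = \frac{\left(1 + 8 \cdot 321\right)^{2}}{103041} - -413543 = \frac{\left(1 + 2568\right)^{2}}{103041} + 413543 = \frac{2569^{2}}{103041} + 413543 = \frac{1}{103041} \cdot 6599761 + 413543 = \frac{6599761}{103041} + 413543 = \frac{42618484024}{103041}$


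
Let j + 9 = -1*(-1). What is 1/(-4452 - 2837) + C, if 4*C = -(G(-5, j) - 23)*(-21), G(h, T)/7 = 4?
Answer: 765341/29156 ≈ 26.250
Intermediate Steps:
j = -8 (j = -9 - 1*(-1) = -9 + 1 = -8)
G(h, T) = 28 (G(h, T) = 7*4 = 28)
C = 105/4 (C = (-(28 - 23)*(-21))/4 = (-5*(-21))/4 = (-1*(-105))/4 = (¼)*105 = 105/4 ≈ 26.250)
1/(-4452 - 2837) + C = 1/(-4452 - 2837) + 105/4 = 1/(-7289) + 105/4 = -1/7289 + 105/4 = 765341/29156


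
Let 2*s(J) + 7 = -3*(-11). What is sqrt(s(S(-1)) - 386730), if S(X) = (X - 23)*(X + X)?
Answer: I*sqrt(386717) ≈ 621.87*I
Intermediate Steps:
S(X) = 2*X*(-23 + X) (S(X) = (-23 + X)*(2*X) = 2*X*(-23 + X))
s(J) = 13 (s(J) = -7/2 + (-3*(-11))/2 = -7/2 + (1/2)*33 = -7/2 + 33/2 = 13)
sqrt(s(S(-1)) - 386730) = sqrt(13 - 386730) = sqrt(-386717) = I*sqrt(386717)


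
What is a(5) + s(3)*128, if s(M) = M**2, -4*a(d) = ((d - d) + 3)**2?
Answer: 4599/4 ≈ 1149.8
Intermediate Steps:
a(d) = -9/4 (a(d) = -((d - d) + 3)**2/4 = -(0 + 3)**2/4 = -1/4*3**2 = -1/4*9 = -9/4)
a(5) + s(3)*128 = -9/4 + 3**2*128 = -9/4 + 9*128 = -9/4 + 1152 = 4599/4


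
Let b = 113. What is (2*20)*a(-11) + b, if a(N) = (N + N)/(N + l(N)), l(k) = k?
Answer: 153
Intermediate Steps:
a(N) = 1 (a(N) = (N + N)/(N + N) = (2*N)/((2*N)) = (2*N)*(1/(2*N)) = 1)
(2*20)*a(-11) + b = (2*20)*1 + 113 = 40*1 + 113 = 40 + 113 = 153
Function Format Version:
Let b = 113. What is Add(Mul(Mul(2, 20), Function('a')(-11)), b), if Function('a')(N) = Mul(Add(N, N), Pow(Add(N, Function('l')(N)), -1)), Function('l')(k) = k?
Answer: 153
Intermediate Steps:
Function('a')(N) = 1 (Function('a')(N) = Mul(Add(N, N), Pow(Add(N, N), -1)) = Mul(Mul(2, N), Pow(Mul(2, N), -1)) = Mul(Mul(2, N), Mul(Rational(1, 2), Pow(N, -1))) = 1)
Add(Mul(Mul(2, 20), Function('a')(-11)), b) = Add(Mul(Mul(2, 20), 1), 113) = Add(Mul(40, 1), 113) = Add(40, 113) = 153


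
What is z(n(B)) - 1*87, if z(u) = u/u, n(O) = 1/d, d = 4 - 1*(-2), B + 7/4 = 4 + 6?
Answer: -86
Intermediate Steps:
B = 33/4 (B = -7/4 + (4 + 6) = -7/4 + 10 = 33/4 ≈ 8.2500)
d = 6 (d = 4 + 2 = 6)
n(O) = ⅙ (n(O) = 1/6 = ⅙)
z(u) = 1
z(n(B)) - 1*87 = 1 - 1*87 = 1 - 87 = -86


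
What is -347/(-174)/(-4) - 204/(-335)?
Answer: 25739/233160 ≈ 0.11039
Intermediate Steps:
-347/(-174)/(-4) - 204/(-335) = -347*(-1/174)*(-¼) - 204*(-1/335) = (347/174)*(-¼) + 204/335 = -347/696 + 204/335 = 25739/233160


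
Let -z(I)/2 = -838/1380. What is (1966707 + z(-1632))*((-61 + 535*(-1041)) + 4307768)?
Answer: 2544952565565848/345 ≈ 7.3767e+12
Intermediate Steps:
z(I) = 419/345 (z(I) = -(-1676)/1380 = -2*(-419/690) = 419/345)
(1966707 + z(-1632))*((-61 + 535*(-1041)) + 4307768) = (1966707 + 419/345)*((-61 + 535*(-1041)) + 4307768) = 678514334*((-61 - 556935) + 4307768)/345 = 678514334*(-556996 + 4307768)/345 = (678514334/345)*3750772 = 2544952565565848/345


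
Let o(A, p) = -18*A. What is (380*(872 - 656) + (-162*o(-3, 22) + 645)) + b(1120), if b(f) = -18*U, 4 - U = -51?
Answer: 72987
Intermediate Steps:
U = 55 (U = 4 - 1*(-51) = 4 + 51 = 55)
b(f) = -990 (b(f) = -18*55 = -990)
(380*(872 - 656) + (-162*o(-3, 22) + 645)) + b(1120) = (380*(872 - 656) + (-(-2916)*(-3) + 645)) - 990 = (380*216 + (-162*54 + 645)) - 990 = (82080 + (-8748 + 645)) - 990 = (82080 - 8103) - 990 = 73977 - 990 = 72987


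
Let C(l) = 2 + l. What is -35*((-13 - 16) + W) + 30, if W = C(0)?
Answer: 975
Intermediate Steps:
W = 2 (W = 2 + 0 = 2)
-35*((-13 - 16) + W) + 30 = -35*((-13 - 16) + 2) + 30 = -35*(-29 + 2) + 30 = -35*(-27) + 30 = 945 + 30 = 975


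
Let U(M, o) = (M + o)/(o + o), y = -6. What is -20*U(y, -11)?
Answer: -170/11 ≈ -15.455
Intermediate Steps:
U(M, o) = (M + o)/(2*o) (U(M, o) = (M + o)/((2*o)) = (M + o)*(1/(2*o)) = (M + o)/(2*o))
-20*U(y, -11) = -10*(-6 - 11)/(-11) = -10*(-1)*(-17)/11 = -20*17/22 = -170/11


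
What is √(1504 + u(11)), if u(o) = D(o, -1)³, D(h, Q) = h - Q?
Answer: 4*√202 ≈ 56.851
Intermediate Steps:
u(o) = (1 + o)³ (u(o) = (o - 1*(-1))³ = (o + 1)³ = (1 + o)³)
√(1504 + u(11)) = √(1504 + (1 + 11)³) = √(1504 + 12³) = √(1504 + 1728) = √3232 = 4*√202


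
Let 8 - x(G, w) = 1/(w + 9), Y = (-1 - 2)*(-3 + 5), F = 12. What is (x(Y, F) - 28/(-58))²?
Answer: 26388769/370881 ≈ 71.152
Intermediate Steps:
Y = -6 (Y = -3*2 = -6)
x(G, w) = 8 - 1/(9 + w) (x(G, w) = 8 - 1/(w + 9) = 8 - 1/(9 + w))
(x(Y, F) - 28/(-58))² = ((71 + 8*12)/(9 + 12) - 28/(-58))² = ((71 + 96)/21 - 28*(-1/58))² = ((1/21)*167 + 14/29)² = (167/21 + 14/29)² = (5137/609)² = 26388769/370881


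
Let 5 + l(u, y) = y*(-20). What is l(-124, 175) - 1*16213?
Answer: -19718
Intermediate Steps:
l(u, y) = -5 - 20*y (l(u, y) = -5 + y*(-20) = -5 - 20*y)
l(-124, 175) - 1*16213 = (-5 - 20*175) - 1*16213 = (-5 - 3500) - 16213 = -3505 - 16213 = -19718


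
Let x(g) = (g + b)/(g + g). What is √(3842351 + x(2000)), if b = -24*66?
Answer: 32*√2345185/25 ≈ 1960.2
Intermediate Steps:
b = -1584
x(g) = (-1584 + g)/(2*g) (x(g) = (g - 1584)/(g + g) = (-1584 + g)/((2*g)) = (-1584 + g)*(1/(2*g)) = (-1584 + g)/(2*g))
√(3842351 + x(2000)) = √(3842351 + (½)*(-1584 + 2000)/2000) = √(3842351 + (½)*(1/2000)*416) = √(3842351 + 13/125) = √(480293888/125) = 32*√2345185/25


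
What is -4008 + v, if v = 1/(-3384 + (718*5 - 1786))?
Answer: -6332641/1580 ≈ -4008.0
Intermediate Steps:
v = -1/1580 (v = 1/(-3384 + (3590 - 1786)) = 1/(-3384 + 1804) = 1/(-1580) = -1/1580 ≈ -0.00063291)
-4008 + v = -4008 - 1/1580 = -6332641/1580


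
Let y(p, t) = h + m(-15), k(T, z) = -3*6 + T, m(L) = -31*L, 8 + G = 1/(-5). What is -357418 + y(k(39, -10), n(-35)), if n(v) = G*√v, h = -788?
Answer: -357741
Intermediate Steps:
G = -41/5 (G = -8 + 1/(-5) = -8 - ⅕ = -41/5 ≈ -8.2000)
n(v) = -41*√v/5
k(T, z) = -18 + T
y(p, t) = -323 (y(p, t) = -788 - 31*(-15) = -788 + 465 = -323)
-357418 + y(k(39, -10), n(-35)) = -357418 - 323 = -357741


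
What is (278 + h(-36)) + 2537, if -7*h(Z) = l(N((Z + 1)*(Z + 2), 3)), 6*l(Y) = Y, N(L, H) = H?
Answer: 39409/14 ≈ 2814.9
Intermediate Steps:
l(Y) = Y/6
h(Z) = -1/14 (h(Z) = -3/42 = -⅐*½ = -1/14)
(278 + h(-36)) + 2537 = (278 - 1/14) + 2537 = 3891/14 + 2537 = 39409/14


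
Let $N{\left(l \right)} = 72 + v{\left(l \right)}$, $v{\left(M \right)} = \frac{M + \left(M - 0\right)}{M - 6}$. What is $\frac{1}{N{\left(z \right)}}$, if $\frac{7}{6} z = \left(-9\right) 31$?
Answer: $\frac{143}{10575} \approx 0.013522$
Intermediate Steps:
$v{\left(M \right)} = \frac{2 M}{-6 + M}$ ($v{\left(M \right)} = \frac{M + \left(M + 0\right)}{-6 + M} = \frac{M + M}{-6 + M} = \frac{2 M}{-6 + M}$)
$z = - \frac{1674}{7}$ ($z = \frac{6 \left(\left(-9\right) 31\right)}{7} = \frac{6}{7} \left(-279\right) = - \frac{1674}{7} \approx -239.14$)
$N{\left(l \right)} = 72 + \frac{2 l}{-6 + l}$
$\frac{1}{N{\left(z \right)}} = \frac{1}{2 \frac{1}{-6 - \frac{1674}{7}} \left(-216 + 37 \left(- \frac{1674}{7}\right)\right)} = \frac{1}{2 \frac{1}{- \frac{1716}{7}} \left(-216 - \frac{61938}{7}\right)} = \frac{1}{2 \left(- \frac{7}{1716}\right) \left(- \frac{63450}{7}\right)} = \frac{1}{\frac{10575}{143}} = \frac{143}{10575}$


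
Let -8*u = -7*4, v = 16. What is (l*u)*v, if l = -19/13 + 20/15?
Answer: -280/39 ≈ -7.1795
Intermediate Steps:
l = -5/39 (l = -19*1/13 + 20*(1/15) = -19/13 + 4/3 = -5/39 ≈ -0.12821)
u = 7/2 (u = -(-7)*4/8 = -⅛*(-28) = 7/2 ≈ 3.5000)
(l*u)*v = -5/39*7/2*16 = -35/78*16 = -280/39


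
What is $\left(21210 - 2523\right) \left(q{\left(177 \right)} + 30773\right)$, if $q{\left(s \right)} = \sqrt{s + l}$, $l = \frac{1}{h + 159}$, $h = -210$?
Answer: $575055051 + \frac{6229 \sqrt{460326}}{17} \approx 5.753 \cdot 10^{8}$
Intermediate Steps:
$l = - \frac{1}{51}$ ($l = \frac{1}{-210 + 159} = \frac{1}{-51} = - \frac{1}{51} \approx -0.019608$)
$q{\left(s \right)} = \sqrt{- \frac{1}{51} + s}$ ($q{\left(s \right)} = \sqrt{s - \frac{1}{51}} = \sqrt{- \frac{1}{51} + s}$)
$\left(21210 - 2523\right) \left(q{\left(177 \right)} + 30773\right) = \left(21210 - 2523\right) \left(\frac{\sqrt{-51 + 2601 \cdot 177}}{51} + 30773\right) = 18687 \left(\frac{\sqrt{-51 + 460377}}{51} + 30773\right) = 18687 \left(\frac{\sqrt{460326}}{51} + 30773\right) = 18687 \left(30773 + \frac{\sqrt{460326}}{51}\right) = 575055051 + \frac{6229 \sqrt{460326}}{17}$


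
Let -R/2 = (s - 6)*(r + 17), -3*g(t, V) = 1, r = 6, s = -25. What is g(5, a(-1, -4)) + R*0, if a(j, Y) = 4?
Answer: -⅓ ≈ -0.33333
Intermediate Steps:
g(t, V) = -⅓ (g(t, V) = -⅓*1 = -⅓)
R = 1426 (R = -2*(-25 - 6)*(6 + 17) = -(-62)*23 = -2*(-713) = 1426)
g(5, a(-1, -4)) + R*0 = -⅓ + 1426*0 = -⅓ + 0 = -⅓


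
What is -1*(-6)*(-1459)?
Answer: -8754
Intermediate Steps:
-1*(-6)*(-1459) = 6*(-1459) = -8754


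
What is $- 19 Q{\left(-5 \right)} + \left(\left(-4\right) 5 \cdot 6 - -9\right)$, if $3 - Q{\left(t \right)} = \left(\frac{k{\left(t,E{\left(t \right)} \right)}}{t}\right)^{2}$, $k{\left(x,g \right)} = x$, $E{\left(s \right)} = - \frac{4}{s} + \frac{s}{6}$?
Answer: $-149$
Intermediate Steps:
$E{\left(s \right)} = - \frac{4}{s} + \frac{s}{6}$ ($E{\left(s \right)} = - \frac{4}{s} + s \frac{1}{6} = - \frac{4}{s} + \frac{s}{6}$)
$Q{\left(t \right)} = 2$ ($Q{\left(t \right)} = 3 - \left(\frac{t}{t}\right)^{2} = 3 - 1^{2} = 3 - 1 = 2$)
$- 19 Q{\left(-5 \right)} + \left(\left(-4\right) 5 \cdot 6 - -9\right) = \left(-19\right) 2 + \left(\left(-4\right) 5 \cdot 6 - -9\right) = -38 + \left(\left(-20\right) 6 + 9\right) = -38 + \left(-120 + 9\right) = -38 - 111 = -149$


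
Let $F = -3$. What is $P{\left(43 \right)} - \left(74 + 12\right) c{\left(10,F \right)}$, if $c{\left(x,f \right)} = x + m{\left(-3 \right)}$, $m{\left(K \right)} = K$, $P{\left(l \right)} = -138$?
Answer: $-740$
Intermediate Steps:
$c{\left(x,f \right)} = -3 + x$ ($c{\left(x,f \right)} = x - 3 = -3 + x$)
$P{\left(43 \right)} - \left(74 + 12\right) c{\left(10,F \right)} = -138 - \left(74 + 12\right) \left(-3 + 10\right) = -138 - 86 \cdot 7 = -138 - 602 = -740$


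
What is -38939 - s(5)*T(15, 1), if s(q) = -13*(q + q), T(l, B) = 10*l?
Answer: -19439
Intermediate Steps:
s(q) = -26*q
-38939 - s(5)*T(15, 1) = -38939 - (-26*5)*10*15 = -38939 - (-130)*150 = -38939 - 1*(-19500) = -38939 + 19500 = -19439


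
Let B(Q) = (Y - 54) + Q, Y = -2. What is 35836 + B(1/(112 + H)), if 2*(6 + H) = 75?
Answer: 10268862/287 ≈ 35780.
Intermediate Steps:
H = 63/2 (H = -6 + (½)*75 = -6 + 75/2 = 63/2 ≈ 31.500)
B(Q) = -56 + Q (B(Q) = (-2 - 54) + Q = -56 + Q)
35836 + B(1/(112 + H)) = 35836 + (-56 + 1/(112 + 63/2)) = 35836 + (-56 + 1/(287/2)) = 35836 + (-56 + 2/287) = 35836 - 16070/287 = 10268862/287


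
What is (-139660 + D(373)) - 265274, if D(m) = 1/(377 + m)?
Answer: -303700499/750 ≈ -4.0493e+5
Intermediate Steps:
(-139660 + D(373)) - 265274 = (-139660 + 1/(377 + 373)) - 265274 = (-139660 + 1/750) - 265274 = -104744999/750 - 265274 = -303700499/750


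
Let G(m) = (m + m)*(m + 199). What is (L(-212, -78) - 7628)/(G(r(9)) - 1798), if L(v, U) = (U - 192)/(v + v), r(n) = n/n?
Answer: 1617001/296376 ≈ 5.4559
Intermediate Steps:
r(n) = 1
L(v, U) = (-192 + U)/(2*v) (L(v, U) = (-192 + U)/((2*v)) = (-192 + U)*(1/(2*v)) = (-192 + U)/(2*v))
G(m) = 2*m*(199 + m) (G(m) = (2*m)*(199 + m) = 2*m*(199 + m))
(L(-212, -78) - 7628)/(G(r(9)) - 1798) = ((1/2)*(-192 - 78)/(-212) - 7628)/(2*1*(199 + 1) - 1798) = ((1/2)*(-1/212)*(-270) - 7628)/(2*1*200 - 1798) = (135/212 - 7628)/(400 - 1798) = -1617001/212/(-1398) = -1617001/212*(-1/1398) = 1617001/296376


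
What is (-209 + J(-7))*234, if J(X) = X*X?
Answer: -37440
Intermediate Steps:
J(X) = X²
(-209 + J(-7))*234 = (-209 + (-7)²)*234 = (-209 + 49)*234 = -160*234 = -37440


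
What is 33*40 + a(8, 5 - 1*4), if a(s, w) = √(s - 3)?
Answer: 1320 + √5 ≈ 1322.2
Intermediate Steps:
a(s, w) = √(-3 + s)
33*40 + a(8, 5 - 1*4) = 33*40 + √(-3 + 8) = 1320 + √5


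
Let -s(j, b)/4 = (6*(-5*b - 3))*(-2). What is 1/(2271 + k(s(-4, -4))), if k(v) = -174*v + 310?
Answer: -1/139403 ≈ -7.1734e-6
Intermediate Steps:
s(j, b) = -144 - 240*b (s(j, b) = -4*6*(-5*b - 3)*(-2) = -4*6*(-3 - 5*b)*(-2) = -4*(-18 - 30*b)*(-2) = -4*(36 + 60*b) = -144 - 240*b)
k(v) = 310 - 174*v
1/(2271 + k(s(-4, -4))) = 1/(2271 + (310 - 174*(-144 - 240*(-4)))) = 1/(2271 + (310 - 174*(-144 + 960))) = 1/(2271 + (310 - 174*816)) = 1/(2271 + (310 - 141984)) = 1/(2271 - 141674) = 1/(-139403) = -1/139403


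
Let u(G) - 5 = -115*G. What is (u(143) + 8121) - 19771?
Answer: -28090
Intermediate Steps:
u(G) = 5 - 115*G
(u(143) + 8121) - 19771 = ((5 - 115*143) + 8121) - 19771 = ((5 - 16445) + 8121) - 19771 = (-16440 + 8121) - 19771 = -8319 - 19771 = -28090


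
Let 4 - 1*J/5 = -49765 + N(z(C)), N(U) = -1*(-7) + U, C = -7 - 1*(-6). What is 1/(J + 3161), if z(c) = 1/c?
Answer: 1/251976 ≈ 3.9686e-6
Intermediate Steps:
C = -1 (C = -7 + 6 = -1)
N(U) = 7 + U
J = 248815 (J = 20 - 5*(-49765 + (7 + 1/(-1))) = 20 - 5*(-49765 + (7 - 1)) = 20 - 5*(-49765 + 6) = 20 - 5*(-49759) = 20 + 248795 = 248815)
1/(J + 3161) = 1/(248815 + 3161) = 1/251976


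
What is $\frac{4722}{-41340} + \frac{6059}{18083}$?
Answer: $\frac{2116553}{9583990} \approx 0.22084$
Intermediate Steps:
$\frac{4722}{-41340} + \frac{6059}{18083} = 4722 \left(- \frac{1}{41340}\right) + 6059 \cdot \frac{1}{18083} = - \frac{787}{6890} + \frac{6059}{18083} = \frac{2116553}{9583990}$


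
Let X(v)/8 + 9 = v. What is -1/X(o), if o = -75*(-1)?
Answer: -1/528 ≈ -0.0018939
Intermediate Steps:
o = 75
X(v) = -72 + 8*v
-1/X(o) = -1/(-72 + 8*75) = -1/(-72 + 600) = -1/528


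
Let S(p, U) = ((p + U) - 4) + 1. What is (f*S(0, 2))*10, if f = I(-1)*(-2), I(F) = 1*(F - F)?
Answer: 0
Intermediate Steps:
I(F) = 0 (I(F) = 1*0 = 0)
S(p, U) = -3 + U + p (S(p, U) = ((U + p) - 4) + 1 = (-4 + U + p) + 1 = -3 + U + p)
f = 0 (f = 0*(-2) = 0)
(f*S(0, 2))*10 = (0*(-3 + 2 + 0))*10 = (0*(-1))*10 = 0*10 = 0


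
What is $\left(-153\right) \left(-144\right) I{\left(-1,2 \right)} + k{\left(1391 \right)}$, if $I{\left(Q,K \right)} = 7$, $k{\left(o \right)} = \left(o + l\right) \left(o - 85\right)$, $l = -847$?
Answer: $864688$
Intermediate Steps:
$k{\left(o \right)} = \left(-847 + o\right) \left(-85 + o\right)$ ($k{\left(o \right)} = \left(o - 847\right) \left(o - 85\right) = \left(-847 + o\right) \left(-85 + o\right)$)
$\left(-153\right) \left(-144\right) I{\left(-1,2 \right)} + k{\left(1391 \right)} = \left(-153\right) \left(-144\right) 7 + \left(71995 + 1391^{2} - 1296412\right) = 22032 \cdot 7 + \left(71995 + 1934881 - 1296412\right) = 154224 + 710464 = 864688$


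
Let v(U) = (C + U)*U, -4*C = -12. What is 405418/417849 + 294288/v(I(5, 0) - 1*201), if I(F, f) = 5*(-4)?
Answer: 2298389918/324695631 ≈ 7.0786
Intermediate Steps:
C = 3 (C = -¼*(-12) = 3)
I(F, f) = -20
v(U) = U*(3 + U) (v(U) = (3 + U)*U = U*(3 + U))
405418/417849 + 294288/v(I(5, 0) - 1*201) = 405418/417849 + 294288/(((-20 - 1*201)*(3 + (-20 - 1*201)))) = 405418*(1/417849) + 294288/(((-20 - 201)*(3 + (-20 - 201)))) = 13078/13479 + 294288/((-221*(3 - 221))) = 13078/13479 + 294288/((-221*(-218))) = 13078/13479 + 294288/48178 = 13078/13479 + 294288*(1/48178) = 13078/13479 + 147144/24089 = 2298389918/324695631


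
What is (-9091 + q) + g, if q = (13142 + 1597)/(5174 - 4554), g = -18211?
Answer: -16912501/620 ≈ -27278.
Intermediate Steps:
q = 14739/620 ≈ 23.773
(-9091 + q) + g = (-9091 + 14739/620) - 18211 = -5621681/620 - 18211 = -16912501/620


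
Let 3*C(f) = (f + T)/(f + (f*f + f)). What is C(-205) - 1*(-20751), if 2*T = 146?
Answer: 863552821/41615 ≈ 20751.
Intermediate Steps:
T = 73 (T = (½)*146 = 73)
C(f) = (73 + f)/(3*(f² + 2*f)) (C(f) = ((f + 73)/(f + (f*f + f)))/3 = ((73 + f)/(f + (f² + f)))/3 = ((73 + f)/(f + (f + f²)))/3 = ((73 + f)/(f² + 2*f))/3 = (73 + f)/(3*(f² + 2*f)))
C(-205) - 1*(-20751) = (⅓)*(73 - 205)/(-205*(2 - 205)) - 1*(-20751) = (⅓)*(-1/205)*(-132)/(-203) + 20751 = (⅓)*(-1/205)*(-1/203)*(-132) + 20751 = -44/41615 + 20751 = 863552821/41615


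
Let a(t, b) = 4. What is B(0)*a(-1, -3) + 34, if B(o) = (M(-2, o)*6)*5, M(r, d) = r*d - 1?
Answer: -86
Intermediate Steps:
M(r, d) = -1 + d*r (M(r, d) = d*r - 1 = -1 + d*r)
B(o) = -30 - 60*o (B(o) = ((-1 + o*(-2))*6)*5 = ((-1 - 2*o)*6)*5 = (-6 - 12*o)*5 = -30 - 60*o)
B(0)*a(-1, -3) + 34 = (-30 - 60*0)*4 + 34 = (-30 + 0)*4 + 34 = -30*4 + 34 = -120 + 34 = -86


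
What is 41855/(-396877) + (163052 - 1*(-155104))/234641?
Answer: 116447899757/93123616157 ≈ 1.2505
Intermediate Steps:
41855/(-396877) + (163052 - 1*(-155104))/234641 = 41855*(-1/396877) + (163052 + 155104)*(1/234641) = -41855/396877 + 318156*(1/234641) = -41855/396877 + 318156/234641 = 116447899757/93123616157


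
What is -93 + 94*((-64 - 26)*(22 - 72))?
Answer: 422907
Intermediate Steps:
-93 + 94*((-64 - 26)*(22 - 72)) = -93 + 94*(-90*(-50)) = -93 + 94*4500 = -93 + 423000 = 422907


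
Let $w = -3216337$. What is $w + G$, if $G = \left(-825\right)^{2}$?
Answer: $-2535712$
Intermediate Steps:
$G = 680625$
$w + G = -3216337 + 680625 = -2535712$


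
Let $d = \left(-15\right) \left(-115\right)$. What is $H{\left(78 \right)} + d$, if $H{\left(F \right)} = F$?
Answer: $1803$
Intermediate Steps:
$d = 1725$
$H{\left(78 \right)} + d = 78 + 1725 = 1803$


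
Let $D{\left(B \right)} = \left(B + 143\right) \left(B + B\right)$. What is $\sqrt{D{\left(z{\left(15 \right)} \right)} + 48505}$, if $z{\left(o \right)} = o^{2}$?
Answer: $\sqrt{214105} \approx 462.71$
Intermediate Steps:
$D{\left(B \right)} = 2 B \left(143 + B\right)$ ($D{\left(B \right)} = \left(143 + B\right) 2 B = 2 B \left(143 + B\right)$)
$\sqrt{D{\left(z{\left(15 \right)} \right)} + 48505} = \sqrt{2 \cdot 15^{2} \left(143 + 15^{2}\right) + 48505} = \sqrt{2 \cdot 225 \left(143 + 225\right) + 48505} = \sqrt{2 \cdot 225 \cdot 368 + 48505} = \sqrt{165600 + 48505} = \sqrt{214105}$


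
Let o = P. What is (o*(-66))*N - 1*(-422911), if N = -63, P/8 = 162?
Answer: 5811679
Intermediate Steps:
P = 1296 (P = 8*162 = 1296)
o = 1296
(o*(-66))*N - 1*(-422911) = (1296*(-66))*(-63) - 1*(-422911) = -85536*(-63) + 422911 = 5388768 + 422911 = 5811679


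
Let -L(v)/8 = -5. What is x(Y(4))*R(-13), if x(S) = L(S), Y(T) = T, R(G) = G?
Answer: -520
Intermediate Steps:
L(v) = 40 (L(v) = -8*(-5) = 40)
x(S) = 40
x(Y(4))*R(-13) = 40*(-13) = -520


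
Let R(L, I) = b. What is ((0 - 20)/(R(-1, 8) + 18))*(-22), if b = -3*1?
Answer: 88/3 ≈ 29.333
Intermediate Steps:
b = -3
R(L, I) = -3
((0 - 20)/(R(-1, 8) + 18))*(-22) = ((0 - 20)/(-3 + 18))*(-22) = -20/15*(-22) = -20*1/15*(-22) = -4/3*(-22) = 88/3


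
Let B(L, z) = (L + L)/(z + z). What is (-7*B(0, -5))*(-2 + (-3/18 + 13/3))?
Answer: 0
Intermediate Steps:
B(L, z) = L/z (B(L, z) = (2*L)/((2*z)) = (2*L)*(1/(2*z)) = L/z)
(-7*B(0, -5))*(-2 + (-3/18 + 13/3)) = (-0/(-5))*(-2 + (-3/18 + 13/3)) = (-0*(-1)/5)*(-2 + (-3*1/18 + 13*(⅓))) = (-7*0)*(-2 + (-⅙ + 13/3)) = 0*(-2 + 25/6) = 0*(13/6) = 0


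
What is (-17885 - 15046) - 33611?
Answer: -66542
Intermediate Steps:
(-17885 - 15046) - 33611 = -32931 - 33611 = -66542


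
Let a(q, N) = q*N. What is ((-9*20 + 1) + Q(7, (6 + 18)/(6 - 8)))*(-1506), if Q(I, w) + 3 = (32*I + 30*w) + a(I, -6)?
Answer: 542160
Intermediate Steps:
a(q, N) = N*q
Q(I, w) = -3 + 26*I + 30*w (Q(I, w) = -3 + ((32*I + 30*w) - 6*I) = -3 + ((30*w + 32*I) - 6*I) = -3 + (26*I + 30*w) = -3 + 26*I + 30*w)
((-9*20 + 1) + Q(7, (6 + 18)/(6 - 8)))*(-1506) = ((-9*20 + 1) + (-3 + 26*7 + 30*((6 + 18)/(6 - 8))))*(-1506) = ((-180 + 1) + (-3 + 182 + 30*(24/(-2))))*(-1506) = (-179 + (-3 + 182 + 30*(24*(-½))))*(-1506) = (-179 + (-3 + 182 + 30*(-12)))*(-1506) = (-179 + (-3 + 182 - 360))*(-1506) = (-179 - 181)*(-1506) = -360*(-1506) = 542160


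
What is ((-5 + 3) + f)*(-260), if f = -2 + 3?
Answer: 260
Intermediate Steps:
f = 1
((-5 + 3) + f)*(-260) = ((-5 + 3) + 1)*(-260) = (-2 + 1)*(-260) = -1*(-260) = 260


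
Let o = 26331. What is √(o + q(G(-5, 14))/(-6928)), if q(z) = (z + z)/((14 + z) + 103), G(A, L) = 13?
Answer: √1974709141435/8660 ≈ 162.27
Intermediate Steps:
q(z) = 2*z/(117 + z) (q(z) = (2*z)/(117 + z) = 2*z/(117 + z))
√(o + q(G(-5, 14))/(-6928)) = √(26331 + (2*13/(117 + 13))/(-6928)) = √(26331 + (2*13/130)*(-1/6928)) = √(26331 + (2*13*(1/130))*(-1/6928)) = √(26331 + (⅕)*(-1/6928)) = √(26331 - 1/34640) = √(912105839/34640) = √1974709141435/8660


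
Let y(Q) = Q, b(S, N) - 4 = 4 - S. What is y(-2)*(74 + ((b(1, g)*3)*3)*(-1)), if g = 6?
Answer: -22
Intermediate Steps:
b(S, N) = 8 - S (b(S, N) = 4 + (4 - S) = 8 - S)
y(-2)*(74 + ((b(1, g)*3)*3)*(-1)) = -2*(74 + (((8 - 1*1)*3)*3)*(-1)) = -2*(74 + (((8 - 1)*3)*3)*(-1)) = -2*(74 + ((7*3)*3)*(-1)) = -2*(74 + (21*3)*(-1)) = -2*(74 + 63*(-1)) = -2*(74 - 63) = -2*11 = -22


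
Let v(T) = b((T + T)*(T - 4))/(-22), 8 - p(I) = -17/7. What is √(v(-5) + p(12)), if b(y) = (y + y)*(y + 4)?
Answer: I*√4498109/77 ≈ 27.544*I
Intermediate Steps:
p(I) = 73/7 (p(I) = 8 - (-17)/7 = 8 - 1*(-17/7) = 8 + 17/7 = 73/7)
b(y) = 2*y*(4 + y) (b(y) = (2*y)*(4 + y) = 2*y*(4 + y))
v(T) = -2*T*(-4 + T)*(4 + 2*T*(-4 + T))/11 (v(T) = (2*((T + T)*(T - 4))*(4 + (T + T)*(T - 4)))/(-22) = (2*((2*T)*(-4 + T))*(4 + (2*T)*(-4 + T)))*(-1/22) = (2*(2*T*(-4 + T))*(4 + 2*T*(-4 + T)))*(-1/22) = (4*T*(-4 + T)*(4 + 2*T*(-4 + T)))*(-1/22) = -2*T*(-4 + T)*(4 + 2*T*(-4 + T))/11)
√(v(-5) + p(12)) = √(-4/11*(-5)*(-4 - 5)*(2 - 5*(-4 - 5)) + 73/7) = √(-4/11*(-5)*(-9)*(2 - 5*(-9)) + 73/7) = √(-4/11*(-5)*(-9)*(2 + 45) + 73/7) = √(-4/11*(-5)*(-9)*47 + 73/7) = √(-8460/11 + 73/7) = √(-58417/77) = I*√4498109/77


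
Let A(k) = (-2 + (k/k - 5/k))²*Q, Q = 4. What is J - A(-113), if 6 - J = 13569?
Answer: -173232603/12769 ≈ -13567.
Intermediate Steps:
J = -13563 (J = 6 - 1*13569 = 6 - 13569 = -13563)
A(k) = 4*(-1 - 5/k)² (A(k) = (-2 + (k/k - 5/k))²*4 = (-2 + (1 - 5/k))²*4 = (-1 - 5/k)²*4 = 4*(-1 - 5/k)²)
J - A(-113) = -13563 - 4*(5 - 113)²/(-113)² = -13563 - 4*(-108)²/12769 = -13563 - 4*11664/12769 = -13563 - 1*46656/12769 = -13563 - 46656/12769 = -173232603/12769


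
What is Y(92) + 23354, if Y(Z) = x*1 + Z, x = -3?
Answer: 23443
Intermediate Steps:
Y(Z) = -3 + Z (Y(Z) = -3*1 + Z = -3 + Z)
Y(92) + 23354 = (-3 + 92) + 23354 = 89 + 23354 = 23443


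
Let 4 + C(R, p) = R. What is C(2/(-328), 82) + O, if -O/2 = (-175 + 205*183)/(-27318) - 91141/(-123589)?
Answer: -760579271999/276848752764 ≈ -2.7473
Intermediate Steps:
C(R, p) = -4 + R
O = 2125023422/1688102151 (O = -2*((-175 + 205*183)/(-27318) - 91141/(-123589)) = -2*((-175 + 37515)*(-1/27318) - 91141*(-1/123589)) = -2*(37340*(-1/27318) + 91141/123589) = -2*(-18670/13659 + 91141/123589) = -2*(-1062511711/1688102151) = 2125023422/1688102151 ≈ 1.2588)
C(2/(-328), 82) + O = (-4 + 2/(-328)) + 2125023422/1688102151 = (-4 + 2*(-1/328)) + 2125023422/1688102151 = (-4 - 1/164) + 2125023422/1688102151 = -657/164 + 2125023422/1688102151 = -760579271999/276848752764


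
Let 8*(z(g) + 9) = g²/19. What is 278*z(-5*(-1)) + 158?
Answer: -174669/76 ≈ -2298.3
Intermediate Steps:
z(g) = -9 + g²/152 (z(g) = -9 + (g²/19)/8 = -9 + g²/152)
278*z(-5*(-1)) + 158 = 278*(-9 + (-5*(-1))²/152) + 158 = 278*(-9 + (1/152)*5²) + 158 = 278*(-9 + (1/152)*25) + 158 = 278*(-9 + 25/152) + 158 = 278*(-1343/152) + 158 = -186677/76 + 158 = -174669/76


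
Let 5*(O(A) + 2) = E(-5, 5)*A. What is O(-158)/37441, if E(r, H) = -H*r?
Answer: -792/37441 ≈ -0.021153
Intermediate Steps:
E(r, H) = -H*r
O(A) = -2 + 5*A (O(A) = -2 + ((-1*5*(-5))*A)/5 = -2 + (25*A)/5 = -2 + 5*A)
O(-158)/37441 = (-2 + 5*(-158))/37441 = (-2 - 790)*(1/37441) = -792*1/37441 = -792/37441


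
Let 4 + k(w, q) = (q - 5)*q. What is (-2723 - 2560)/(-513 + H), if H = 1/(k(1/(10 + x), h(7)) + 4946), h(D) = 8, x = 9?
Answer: 26235378/2547557 ≈ 10.298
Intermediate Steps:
k(w, q) = -4 + q*(-5 + q) (k(w, q) = -4 + (q - 5)*q = -4 + (-5 + q)*q = -4 + q*(-5 + q))
H = 1/4966 (H = 1/((-4 + 8² - 5*8) + 4946) = 1/((-4 + 64 - 40) + 4946) = 1/(20 + 4946) = 1/4966 ≈ 0.00020137)
(-2723 - 2560)/(-513 + H) = (-2723 - 2560)/(-513 + 1/4966) = -5283/(-2547557/4966) = -5283*(-4966/2547557) = 26235378/2547557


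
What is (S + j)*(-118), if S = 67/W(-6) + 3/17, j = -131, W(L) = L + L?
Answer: 1641793/102 ≈ 16096.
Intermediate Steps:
W(L) = 2*L
S = -1103/204 (S = 67/((2*(-6))) + 3/17 = 67/(-12) + 3*(1/17) = 67*(-1/12) + 3/17 = -67/12 + 3/17 = -1103/204 ≈ -5.4069)
(S + j)*(-118) = (-1103/204 - 131)*(-118) = -27827/204*(-118) = 1641793/102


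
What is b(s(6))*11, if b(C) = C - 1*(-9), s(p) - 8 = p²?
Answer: 583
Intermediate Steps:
s(p) = 8 + p²
b(C) = 9 + C (b(C) = C + 9 = 9 + C)
b(s(6))*11 = (9 + (8 + 6²))*11 = (9 + (8 + 36))*11 = (9 + 44)*11 = 53*11 = 583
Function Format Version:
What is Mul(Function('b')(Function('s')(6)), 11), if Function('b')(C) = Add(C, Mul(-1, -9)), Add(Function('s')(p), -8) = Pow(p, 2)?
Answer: 583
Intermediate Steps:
Function('s')(p) = Add(8, Pow(p, 2))
Function('b')(C) = Add(9, C) (Function('b')(C) = Add(C, 9) = Add(9, C))
Mul(Function('b')(Function('s')(6)), 11) = Mul(Add(9, Add(8, Pow(6, 2))), 11) = Mul(Add(9, Add(8, 36)), 11) = Mul(Add(9, 44), 11) = Mul(53, 11) = 583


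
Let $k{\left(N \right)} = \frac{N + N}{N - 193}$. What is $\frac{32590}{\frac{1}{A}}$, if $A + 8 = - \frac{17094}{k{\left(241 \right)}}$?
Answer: $- \frac{13433076560}{241} \approx -5.5739 \cdot 10^{7}$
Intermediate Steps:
$k{\left(N \right)} = \frac{2 N}{-193 + N}$
$A = - \frac{412184}{241}$ ($A = -8 - \frac{17094}{2 \cdot 241 \frac{1}{-193 + 241}} = -8 - \frac{17094}{2 \cdot 241 \cdot \frac{1}{48}} = -8 - \frac{17094}{\frac{241}{24}} = -8 - \frac{410256}{241} = - \frac{412184}{241} \approx -1710.3$)
$\frac{32590}{\frac{1}{A}} = \frac{32590}{\frac{1}{- \frac{412184}{241}}} = \frac{32590}{- \frac{241}{412184}} = 32590 \left(- \frac{412184}{241}\right) = - \frac{13433076560}{241}$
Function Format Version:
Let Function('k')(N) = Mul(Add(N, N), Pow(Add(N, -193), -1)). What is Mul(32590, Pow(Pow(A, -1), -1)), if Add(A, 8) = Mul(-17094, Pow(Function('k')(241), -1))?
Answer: Rational(-13433076560, 241) ≈ -5.5739e+7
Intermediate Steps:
Function('k')(N) = Mul(2, N, Pow(Add(-193, N), -1)) (Function('k')(N) = Mul(Mul(2, N), Pow(Add(-193, N), -1)) = Mul(2, N, Pow(Add(-193, N), -1)))
A = Rational(-412184, 241) (A = Add(-8, Mul(-17094, Pow(Mul(2, 241, Pow(Add(-193, 241), -1)), -1))) = Add(-8, Mul(-17094, Pow(Mul(2, 241, Pow(48, -1)), -1))) = Add(-8, Mul(-17094, Pow(Mul(2, 241, Rational(1, 48)), -1))) = Add(-8, Mul(-17094, Pow(Rational(241, 24), -1))) = Add(-8, Mul(-17094, Rational(24, 241))) = Add(-8, Rational(-410256, 241)) = Rational(-412184, 241) ≈ -1710.3)
Mul(32590, Pow(Pow(A, -1), -1)) = Mul(32590, Pow(Pow(Rational(-412184, 241), -1), -1)) = Mul(32590, Pow(Rational(-241, 412184), -1)) = Mul(32590, Rational(-412184, 241)) = Rational(-13433076560, 241)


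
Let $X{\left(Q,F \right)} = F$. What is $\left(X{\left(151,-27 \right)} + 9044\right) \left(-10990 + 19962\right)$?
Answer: $80900524$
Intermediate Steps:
$\left(X{\left(151,-27 \right)} + 9044\right) \left(-10990 + 19962\right) = \left(-27 + 9044\right) \left(-10990 + 19962\right) = 9017 \cdot 8972 = 80900524$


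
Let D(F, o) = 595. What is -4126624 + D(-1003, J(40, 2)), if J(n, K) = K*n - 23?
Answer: -4126029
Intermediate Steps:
J(n, K) = -23 + K*n
-4126624 + D(-1003, J(40, 2)) = -4126624 + 595 = -4126029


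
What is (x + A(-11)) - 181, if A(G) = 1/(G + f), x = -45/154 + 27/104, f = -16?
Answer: -39150151/216216 ≈ -181.07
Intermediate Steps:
x = -261/8008 (x = -45*1/154 + 27*(1/104) = -45/154 + 27/104 = -261/8008 ≈ -0.032592)
A(G) = 1/(-16 + G) (A(G) = 1/(G - 16) = 1/(-16 + G))
(x + A(-11)) - 181 = (-261/8008 + 1/(-16 - 11)) - 181 = (-261/8008 + 1/(-27)) - 181 = (-261/8008 - 1/27) - 181 = -15055/216216 - 181 = -39150151/216216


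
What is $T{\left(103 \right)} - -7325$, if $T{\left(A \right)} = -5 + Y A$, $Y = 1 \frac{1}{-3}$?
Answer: $\frac{21857}{3} \approx 7285.7$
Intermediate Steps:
$Y = - \frac{1}{3}$ ($Y = 1 \left(- \frac{1}{3}\right) = - \frac{1}{3} \approx -0.33333$)
$T{\left(A \right)} = -5 - \frac{A}{3}$
$T{\left(103 \right)} - -7325 = \left(-5 - \frac{103}{3}\right) - -7325 = \left(-5 - \frac{103}{3}\right) + 7325 = - \frac{118}{3} + 7325 = \frac{21857}{3}$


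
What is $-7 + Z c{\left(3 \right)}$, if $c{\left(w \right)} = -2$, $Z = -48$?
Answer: $89$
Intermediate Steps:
$-7 + Z c{\left(3 \right)} = -7 - -96 = -7 + 96 = 89$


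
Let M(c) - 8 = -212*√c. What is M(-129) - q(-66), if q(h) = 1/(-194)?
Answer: 1553/194 - 212*I*√129 ≈ 8.0052 - 2407.9*I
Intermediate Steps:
q(h) = -1/194
M(c) = 8 - 212*√c
M(-129) - q(-66) = (8 - 212*I*√129) - 1*(-1/194) = (8 - 212*I*√129) + 1/194 = 1553/194 - 212*I*√129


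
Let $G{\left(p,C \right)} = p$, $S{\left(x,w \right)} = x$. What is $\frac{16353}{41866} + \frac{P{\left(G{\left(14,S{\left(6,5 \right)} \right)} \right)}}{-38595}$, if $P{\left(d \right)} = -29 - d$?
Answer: $\frac{632944273}{1615818270} \approx 0.39172$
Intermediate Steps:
$\frac{16353}{41866} + \frac{P{\left(G{\left(14,S{\left(6,5 \right)} \right)} \right)}}{-38595} = \frac{16353}{41866} + \frac{-29 - 14}{-38595} = 16353 \cdot \frac{1}{41866} + \left(-29 - 14\right) \left(- \frac{1}{38595}\right) = \frac{16353}{41866} - - \frac{43}{38595} = \frac{16353}{41866} + \frac{43}{38595} = \frac{632944273}{1615818270}$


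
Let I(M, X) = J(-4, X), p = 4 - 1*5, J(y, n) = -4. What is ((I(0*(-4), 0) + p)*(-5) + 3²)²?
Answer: 1156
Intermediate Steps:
p = -1 (p = 4 - 5 = -1)
I(M, X) = -4
((I(0*(-4), 0) + p)*(-5) + 3²)² = ((-4 - 1)*(-5) + 3²)² = (-5*(-5) + 9)² = (25 + 9)² = 34² = 1156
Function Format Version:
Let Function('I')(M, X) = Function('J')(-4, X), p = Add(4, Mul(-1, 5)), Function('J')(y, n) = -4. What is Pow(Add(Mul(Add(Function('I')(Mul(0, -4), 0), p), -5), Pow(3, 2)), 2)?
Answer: 1156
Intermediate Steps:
p = -1 (p = Add(4, -5) = -1)
Function('I')(M, X) = -4
Pow(Add(Mul(Add(Function('I')(Mul(0, -4), 0), p), -5), Pow(3, 2)), 2) = Pow(Add(Mul(Add(-4, -1), -5), Pow(3, 2)), 2) = Pow(Add(Mul(-5, -5), 9), 2) = Pow(Add(25, 9), 2) = Pow(34, 2) = 1156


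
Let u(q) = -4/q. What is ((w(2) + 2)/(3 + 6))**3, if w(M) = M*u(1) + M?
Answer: -64/729 ≈ -0.087791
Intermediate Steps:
w(M) = -3*M (w(M) = M*(-4/1) + M = M*(-4*1) + M = M*(-4) + M = -4*M + M = -3*M)
((w(2) + 2)/(3 + 6))**3 = ((-3*2 + 2)/(3 + 6))**3 = ((-6 + 2)/9)**3 = ((1/9)*(-4))**3 = (-4/9)**3 = -64/729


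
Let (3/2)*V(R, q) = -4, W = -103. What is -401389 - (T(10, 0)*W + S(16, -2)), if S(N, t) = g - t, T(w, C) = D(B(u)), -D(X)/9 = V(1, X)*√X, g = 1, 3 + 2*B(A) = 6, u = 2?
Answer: -401392 + 1236*√6 ≈ -3.9836e+5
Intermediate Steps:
V(R, q) = -8/3 (V(R, q) = (⅔)*(-4) = -8/3)
B(A) = 3/2 (B(A) = -3/2 + (½)*6 = -3/2 + 3 = 3/2)
D(X) = 24*√X (D(X) = -(-24)*√X = 24*√X)
T(w, C) = 12*√6 (T(w, C) = 24*√(3/2) = 24*(√6/2) = 12*√6)
S(N, t) = 1 - t
-401389 - (T(10, 0)*W + S(16, -2)) = -401389 - ((12*√6)*(-103) + (1 - 1*(-2))) = -401389 - (-1236*√6 + (1 + 2)) = -401389 - (-1236*√6 + 3) = -401389 - (3 - 1236*√6) = -401389 + (-3 + 1236*√6) = -401392 + 1236*√6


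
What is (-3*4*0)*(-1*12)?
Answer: 0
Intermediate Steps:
(-3*4*0)*(-1*12) = -12*0*(-12) = 0*(-12) = 0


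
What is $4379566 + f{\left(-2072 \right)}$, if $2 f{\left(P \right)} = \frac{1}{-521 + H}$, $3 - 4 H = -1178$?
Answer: $\frac{3954748096}{903} \approx 4.3796 \cdot 10^{6}$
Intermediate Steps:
$H = \frac{1181}{4}$ ($H = \frac{3}{4} - - \frac{589}{2} = \frac{3}{4} + \frac{589}{2} = \frac{1181}{4} \approx 295.25$)
$f{\left(P \right)} = - \frac{2}{903}$ ($f{\left(P \right)} = \frac{1}{2 \left(-521 + \frac{1181}{4}\right)} = \frac{1}{2 \left(- \frac{903}{4}\right)} = \frac{1}{2} \left(- \frac{4}{903}\right) = - \frac{2}{903}$)
$4379566 + f{\left(-2072 \right)} = 4379566 - \frac{2}{903} = \frac{3954748096}{903}$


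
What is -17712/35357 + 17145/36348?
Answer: -12533337/428385412 ≈ -0.029257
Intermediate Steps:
-17712/35357 + 17145/36348 = -17712*1/35357 + 17145*(1/36348) = -17712/35357 + 5715/12116 = -12533337/428385412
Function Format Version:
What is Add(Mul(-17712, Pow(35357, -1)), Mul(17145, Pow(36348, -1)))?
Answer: Rational(-12533337, 428385412) ≈ -0.029257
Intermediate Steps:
Add(Mul(-17712, Pow(35357, -1)), Mul(17145, Pow(36348, -1))) = Add(Mul(-17712, Rational(1, 35357)), Mul(17145, Rational(1, 36348))) = Add(Rational(-17712, 35357), Rational(5715, 12116)) = Rational(-12533337, 428385412)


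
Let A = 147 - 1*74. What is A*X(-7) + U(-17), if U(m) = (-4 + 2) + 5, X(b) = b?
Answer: -508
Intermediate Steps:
A = 73 (A = 147 - 74 = 73)
U(m) = 3 (U(m) = -2 + 5 = 3)
A*X(-7) + U(-17) = 73*(-7) + 3 = -511 + 3 = -508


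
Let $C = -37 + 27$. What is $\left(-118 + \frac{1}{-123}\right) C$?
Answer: $\frac{145150}{123} \approx 1180.1$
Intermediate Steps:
$C = -10$
$\left(-118 + \frac{1}{-123}\right) C = \left(-118 + \frac{1}{-123}\right) \left(-10\right) = \left(-118 - \frac{1}{123}\right) \left(-10\right) = \left(- \frac{14515}{123}\right) \left(-10\right) = \frac{145150}{123}$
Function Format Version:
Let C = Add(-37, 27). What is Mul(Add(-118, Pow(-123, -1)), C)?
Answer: Rational(145150, 123) ≈ 1180.1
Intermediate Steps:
C = -10
Mul(Add(-118, Pow(-123, -1)), C) = Mul(Add(-118, Pow(-123, -1)), -10) = Mul(Add(-118, Rational(-1, 123)), -10) = Mul(Rational(-14515, 123), -10) = Rational(145150, 123)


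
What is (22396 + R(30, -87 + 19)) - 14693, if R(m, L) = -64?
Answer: 7639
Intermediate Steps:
(22396 + R(30, -87 + 19)) - 14693 = (22396 - 64) - 14693 = 22332 - 14693 = 7639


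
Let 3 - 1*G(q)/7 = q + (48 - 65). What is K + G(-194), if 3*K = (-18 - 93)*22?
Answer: 684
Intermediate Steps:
G(q) = 140 - 7*q (G(q) = 21 - 7*(q + (48 - 65)) = 21 - 7*(q - 17) = 21 - 7*(-17 + q) = 21 + (119 - 7*q) = 140 - 7*q)
K = -814 (K = ((-18 - 93)*22)/3 = (-111*22)/3 = (⅓)*(-2442) = -814)
K + G(-194) = -814 + (140 - 7*(-194)) = -814 + (140 + 1358) = -814 + 1498 = 684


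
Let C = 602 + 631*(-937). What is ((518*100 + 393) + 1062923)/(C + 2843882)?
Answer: 1115116/2253237 ≈ 0.49489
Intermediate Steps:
C = -590645 (C = 602 - 591247 = -590645)
((518*100 + 393) + 1062923)/(C + 2843882) = ((518*100 + 393) + 1062923)/(-590645 + 2843882) = ((51800 + 393) + 1062923)/2253237 = (52193 + 1062923)*(1/2253237) = 1115116*(1/2253237) = 1115116/2253237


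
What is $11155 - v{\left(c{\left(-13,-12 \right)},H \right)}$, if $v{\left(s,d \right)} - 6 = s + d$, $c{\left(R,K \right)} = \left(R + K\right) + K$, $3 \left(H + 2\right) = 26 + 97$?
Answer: $11147$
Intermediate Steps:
$H = 39$ ($H = -2 + \frac{26 + 97}{3} = -2 + \frac{1}{3} \cdot 123 = -2 + 41 = 39$)
$c{\left(R,K \right)} = R + 2 K$ ($c{\left(R,K \right)} = \left(K + R\right) + K = R + 2 K$)
$v{\left(s,d \right)} = 6 + d + s$ ($v{\left(s,d \right)} = 6 + \left(s + d\right) = 6 + \left(d + s\right) = 6 + d + s$)
$11155 - v{\left(c{\left(-13,-12 \right)},H \right)} = 11155 - \left(6 + 39 + \left(-13 + 2 \left(-12\right)\right)\right) = 11155 - \left(6 + 39 - 37\right) = 11155 - 8 = 11147$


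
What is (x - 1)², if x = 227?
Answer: 51076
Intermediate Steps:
(x - 1)² = (227 - 1)² = 226² = 51076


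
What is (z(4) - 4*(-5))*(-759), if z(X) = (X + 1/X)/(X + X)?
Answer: -498663/32 ≈ -15583.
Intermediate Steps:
z(X) = (X + 1/X)/(2*X) (z(X) = (X + 1/X)/((2*X)) = (X + 1/X)*(1/(2*X)) = (X + 1/X)/(2*X))
(z(4) - 4*(-5))*(-759) = ((½)*(1 + 4²)/4² - 4*(-5))*(-759) = ((½)*(1/16)*(1 + 16) + 20)*(-759) = ((½)*(1/16)*17 + 20)*(-759) = (17/32 + 20)*(-759) = (657/32)*(-759) = -498663/32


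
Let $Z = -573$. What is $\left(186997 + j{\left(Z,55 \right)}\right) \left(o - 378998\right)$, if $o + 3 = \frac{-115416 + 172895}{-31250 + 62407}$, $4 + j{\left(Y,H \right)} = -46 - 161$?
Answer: $- \frac{2205658124776908}{31157} \approx -7.0792 \cdot 10^{10}$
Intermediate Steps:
$j{\left(Y,H \right)} = -211$ ($j{\left(Y,H \right)} = -4 - 207 = -211$)
$o = - \frac{35992}{31157}$ ($o = -3 + \frac{-115416 + 172895}{-31250 + 62407} = -3 + \frac{57479}{31157} = - \frac{35992}{31157} \approx -1.1552$)
$\left(186997 + j{\left(Z,55 \right)}\right) \left(o - 378998\right) = \left(186997 - 211\right) \left(- \frac{35992}{31157} - 378998\right) = 186786 \left(- \frac{11808476678}{31157}\right) = - \frac{2205658124776908}{31157}$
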